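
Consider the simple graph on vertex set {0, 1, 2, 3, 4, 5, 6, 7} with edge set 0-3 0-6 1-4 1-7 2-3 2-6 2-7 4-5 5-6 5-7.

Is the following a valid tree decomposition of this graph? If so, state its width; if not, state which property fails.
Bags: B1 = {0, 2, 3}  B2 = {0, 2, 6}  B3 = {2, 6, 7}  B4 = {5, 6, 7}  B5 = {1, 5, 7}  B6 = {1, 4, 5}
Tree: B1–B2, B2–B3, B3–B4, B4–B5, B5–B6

Yes; width 2.

Vertex coverage: the bags together contain {0, 1, 2, 3, 4, 5, 6, 7}, the full vertex set. Edge coverage: each edge of G has both endpoints in at least one bag. Running intersection: for every vertex, the bags containing it form a connected subtree. All three properties hold, so this is a valid tree decomposition of width max|bag| − 1 = 2, and hence tw(G) ≤ 2.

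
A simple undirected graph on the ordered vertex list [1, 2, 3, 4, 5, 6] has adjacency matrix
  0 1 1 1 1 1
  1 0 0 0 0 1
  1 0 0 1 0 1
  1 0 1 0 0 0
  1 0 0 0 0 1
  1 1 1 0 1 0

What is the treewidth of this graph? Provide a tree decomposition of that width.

Treewidth 2.
One such decomposition:
Bags: B1 = {1, 5, 6}  B2 = {1, 3, 6}  B3 = {1, 2, 6}  B4 = {1, 3, 4}
Tree: B1–B2, B1–B3, B2–B4

Each bag holds 3 vertices, so the decomposition has width 2, which upper-bounds the treewidth. Conversely, {1, 3, 4} is a clique of size 3, and the vertices of any clique must share a bag in every tree decomposition; so some bag has ≥ 3 vertices and tw(G) ≥ 2. The upper and lower bounds meet at 2, so that is the treewidth.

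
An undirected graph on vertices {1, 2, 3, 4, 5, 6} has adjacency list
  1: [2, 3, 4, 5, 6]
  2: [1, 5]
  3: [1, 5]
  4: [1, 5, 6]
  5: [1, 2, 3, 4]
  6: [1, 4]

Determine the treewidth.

2

A width-2 tree decomposition is:
Bags: B1 = {1, 3, 5}  B2 = {1, 4, 5}  B3 = {1, 2, 5}  B4 = {1, 4, 6}
Tree: B1–B2, B2–B3, B2–B4
Each bag holds 3 vertices, so the decomposition has width 2, which upper-bounds the treewidth. For the lower bound, the 3 vertices {1, 2, 5} are pairwise adjacent, and any tree decomposition puts a clique entirely inside one bag — forcing width ≥ 2. Therefore the treewidth is 2.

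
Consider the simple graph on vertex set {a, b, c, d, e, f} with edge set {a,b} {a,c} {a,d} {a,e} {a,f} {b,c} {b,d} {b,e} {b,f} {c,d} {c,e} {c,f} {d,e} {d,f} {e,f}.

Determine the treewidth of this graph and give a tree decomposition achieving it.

A single bag containing all 6 vertices is trivially a valid decomposition of width 5. Conversely, {a, b, c, d, e, f} is a clique of size 6, and the vertices of any clique must share a bag in every tree decomposition; so some bag has ≥ 6 vertices and tw(G) ≥ 5. Combining the bounds, tw(G) = 5.

Treewidth 5.
Bags: B1 = {a, b, c, d, e, f}
Tree: (single bag)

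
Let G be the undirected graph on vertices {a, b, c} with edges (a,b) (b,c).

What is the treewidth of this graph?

A width-1 tree decomposition is:
Bags: B1 = {a, b}  B2 = {b, c}
Tree: B1–B2
Each bag holds 2 vertices, so the decomposition has width 1, which upper-bounds the treewidth. Since G has at least one edge (e.g. a–b), it is not an edgeless graph, so tw(G) ≥ 1. Therefore the treewidth is 1.

1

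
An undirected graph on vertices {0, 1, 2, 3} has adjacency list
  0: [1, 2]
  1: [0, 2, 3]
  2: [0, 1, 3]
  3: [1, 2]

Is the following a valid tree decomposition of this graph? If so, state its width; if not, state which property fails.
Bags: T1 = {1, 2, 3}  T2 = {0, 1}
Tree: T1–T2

No — edge (2,0) lies in no bag.

A tree decomposition must satisfy three properties: every vertex lies in some bag; for every edge, both endpoints lie together in some bag; and for every vertex, the bags containing it form a connected subtree. Here edge (2,0) lies in no bag, so the decomposition is invalid.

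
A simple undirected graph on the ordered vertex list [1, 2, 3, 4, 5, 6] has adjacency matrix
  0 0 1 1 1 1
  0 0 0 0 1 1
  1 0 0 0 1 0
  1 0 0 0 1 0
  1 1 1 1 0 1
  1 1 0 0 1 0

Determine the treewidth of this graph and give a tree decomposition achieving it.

Treewidth 2.
One optimal decomposition is:
Bags: B1 = {1, 3, 5}  B2 = {1, 4, 5}  B3 = {1, 5, 6}  B4 = {2, 5, 6}
Tree: B1–B2, B1–B3, B3–B4

Every bag has size at most 3, so the width is 3 − 1 = 2 and tw(G) ≤ 2. Conversely, {1, 3, 5} is a clique of size 3, and the vertices of any clique must share a bag in every tree decomposition; so some bag has ≥ 3 vertices and tw(G) ≥ 2. Hence tw(G) = 2 exactly.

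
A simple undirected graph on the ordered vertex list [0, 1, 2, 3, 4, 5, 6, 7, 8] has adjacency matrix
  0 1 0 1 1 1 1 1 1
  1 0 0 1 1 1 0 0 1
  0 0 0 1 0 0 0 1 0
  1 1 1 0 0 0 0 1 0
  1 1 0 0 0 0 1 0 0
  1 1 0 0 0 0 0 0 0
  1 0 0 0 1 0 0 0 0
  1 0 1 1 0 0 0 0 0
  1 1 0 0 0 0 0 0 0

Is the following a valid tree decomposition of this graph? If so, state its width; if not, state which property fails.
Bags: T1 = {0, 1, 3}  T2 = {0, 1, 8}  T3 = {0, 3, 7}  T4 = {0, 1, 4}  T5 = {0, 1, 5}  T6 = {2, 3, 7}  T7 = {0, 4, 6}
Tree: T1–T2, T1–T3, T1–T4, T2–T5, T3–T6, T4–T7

Yes; width 2.

Every vertex of G appears in some bag (union = {0, 1, 2, 3, 4, 5, 6, 7, 8}); every edge is covered by a bag; and for each vertex v the set of bags containing v is connected in the bag tree. The decomposition is therefore valid. The largest bag has 3 vertices, so the width is 2.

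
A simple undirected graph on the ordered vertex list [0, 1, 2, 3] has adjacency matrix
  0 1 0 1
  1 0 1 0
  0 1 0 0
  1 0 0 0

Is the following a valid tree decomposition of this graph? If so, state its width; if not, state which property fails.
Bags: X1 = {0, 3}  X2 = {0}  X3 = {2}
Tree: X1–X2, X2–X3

A tree decomposition must satisfy three properties: every vertex lies in some bag; for every edge, both endpoints lie together in some bag; and for every vertex, the bags containing it form a connected subtree. Here vertex 1 appears in no bag, so the decomposition is invalid.

No — vertex 1 appears in no bag.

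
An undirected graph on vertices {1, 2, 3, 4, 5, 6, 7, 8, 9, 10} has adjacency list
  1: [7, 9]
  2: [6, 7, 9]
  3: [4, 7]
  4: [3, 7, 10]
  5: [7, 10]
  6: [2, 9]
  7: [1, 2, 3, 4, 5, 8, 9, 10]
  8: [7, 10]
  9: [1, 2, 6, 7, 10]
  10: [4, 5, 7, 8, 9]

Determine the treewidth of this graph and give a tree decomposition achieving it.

The largest bag has 3 vertices, giving width 2; this decomposition certifies tw(G) ≤ 2. On the other hand G contains the 3-clique {2, 6, 9}. A clique must lie in a single bag of any decomposition, so no decomposition can have width below 2. The upper and lower bounds meet at 2, so that is the treewidth.

Treewidth 2.
One optimal decomposition is:
Bags: B1 = {5, 7, 10}  B2 = {7, 9, 10}  B3 = {4, 7, 10}  B4 = {2, 7, 9}  B5 = {3, 4, 7}  B6 = {1, 7, 9}  B7 = {2, 6, 9}  B8 = {7, 8, 10}
Tree: B1–B2, B2–B3, B2–B4, B3–B5, B4–B6, B4–B7, B2–B8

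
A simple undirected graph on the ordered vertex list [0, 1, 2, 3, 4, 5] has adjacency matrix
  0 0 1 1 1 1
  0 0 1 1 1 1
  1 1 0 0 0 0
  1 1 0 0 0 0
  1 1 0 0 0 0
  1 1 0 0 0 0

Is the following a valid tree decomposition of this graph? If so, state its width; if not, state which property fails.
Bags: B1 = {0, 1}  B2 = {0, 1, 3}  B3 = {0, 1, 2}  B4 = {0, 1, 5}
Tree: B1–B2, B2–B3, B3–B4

A tree decomposition must satisfy three properties: every vertex lies in some bag; for every edge, both endpoints lie together in some bag; and for every vertex, the bags containing it form a connected subtree. Here vertex 4 appears in no bag, so the decomposition is invalid.

No — vertex 4 appears in no bag.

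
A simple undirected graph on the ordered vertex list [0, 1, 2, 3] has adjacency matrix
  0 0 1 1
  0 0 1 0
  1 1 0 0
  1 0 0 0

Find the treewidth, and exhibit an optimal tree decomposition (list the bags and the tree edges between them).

Each bag holds 2 vertices, so the decomposition has width 1, which upper-bounds the treewidth. G has an edge, so its treewidth is at least 1. Hence tw(G) = 1 exactly.

Treewidth 1.
One such decomposition:
Bags: B1 = {0, 3}  B2 = {0, 2}  B3 = {1, 2}
Tree: B1–B2, B2–B3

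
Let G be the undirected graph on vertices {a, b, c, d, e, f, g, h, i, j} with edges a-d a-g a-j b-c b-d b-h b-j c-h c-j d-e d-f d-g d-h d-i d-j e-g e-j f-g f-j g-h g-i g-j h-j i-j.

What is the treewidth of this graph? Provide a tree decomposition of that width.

Every bag has size at most 4, so the width is 4 − 1 = 3 and tw(G) ≤ 3. Conversely, {d, f, g, j} is a clique of size 4, and the vertices of any clique must share a bag in every tree decomposition; so some bag has ≥ 4 vertices and tw(G) ≥ 3. The upper and lower bounds meet at 3, so that is the treewidth.

Treewidth 3.
One such decomposition:
Bags: B1 = {d, g, h, j}  B2 = {d, g, i, j}  B3 = {b, d, h, j}  B4 = {d, f, g, j}  B5 = {d, e, g, j}  B6 = {b, c, h, j}  B7 = {a, d, g, j}
Tree: B1–B2, B1–B3, B2–B4, B2–B5, B3–B6, B2–B7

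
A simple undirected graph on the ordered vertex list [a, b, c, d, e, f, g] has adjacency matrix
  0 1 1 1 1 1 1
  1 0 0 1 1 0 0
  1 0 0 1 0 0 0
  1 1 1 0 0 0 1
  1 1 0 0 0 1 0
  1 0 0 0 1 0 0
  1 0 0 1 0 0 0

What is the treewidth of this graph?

A width-2 tree decomposition is:
Bags: B1 = {a, b, d}  B2 = {a, b, e}  B3 = {a, c, d}  B4 = {a, d, g}  B5 = {a, e, f}
Tree: B1–B2, B1–B3, B1–B4, B2–B5
The largest bag has 3 vertices, giving width 2; this decomposition certifies tw(G) ≤ 2. For the lower bound, the 3 vertices {a, d, g} are pairwise adjacent, and any tree decomposition puts a clique entirely inside one bag — forcing width ≥ 2. Combining the bounds, tw(G) = 2.

2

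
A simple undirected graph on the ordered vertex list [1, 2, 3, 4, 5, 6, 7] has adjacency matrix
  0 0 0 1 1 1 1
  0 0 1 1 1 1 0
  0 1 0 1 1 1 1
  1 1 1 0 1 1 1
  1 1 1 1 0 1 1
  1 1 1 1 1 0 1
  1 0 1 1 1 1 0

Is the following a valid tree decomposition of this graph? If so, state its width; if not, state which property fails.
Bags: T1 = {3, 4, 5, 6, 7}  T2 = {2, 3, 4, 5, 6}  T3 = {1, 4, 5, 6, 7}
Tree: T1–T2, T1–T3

Vertex coverage: the bags together contain {1, 2, 3, 4, 5, 6, 7}, the full vertex set. Edge coverage: each edge of G has both endpoints in at least one bag. Running intersection: for every vertex, the bags containing it form a connected subtree. All three properties hold, so this is a valid tree decomposition of width max|bag| − 1 = 4, and hence tw(G) ≤ 4.

Yes; width 4.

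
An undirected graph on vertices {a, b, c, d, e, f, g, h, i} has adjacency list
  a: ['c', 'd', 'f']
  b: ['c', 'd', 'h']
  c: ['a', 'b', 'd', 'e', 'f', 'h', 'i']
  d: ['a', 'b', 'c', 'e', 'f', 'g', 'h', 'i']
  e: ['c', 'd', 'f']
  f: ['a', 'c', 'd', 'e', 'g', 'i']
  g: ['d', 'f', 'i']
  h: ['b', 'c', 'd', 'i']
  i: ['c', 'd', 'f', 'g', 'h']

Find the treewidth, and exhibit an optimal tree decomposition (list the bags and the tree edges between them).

Every bag has size at most 4, so the width is 4 − 1 = 3 and tw(G) ≤ 3. Conversely, {d, f, g, i} is a clique of size 4, and the vertices of any clique must share a bag in every tree decomposition; so some bag has ≥ 4 vertices and tw(G) ≥ 3. Combining the bounds, tw(G) = 3.

Treewidth 3.
One such decomposition:
Bags: B1 = {c, d, h, i}  B2 = {c, d, f, i}  B3 = {a, c, d, f}  B4 = {b, c, d, h}  B5 = {c, d, e, f}  B6 = {d, f, g, i}
Tree: B1–B2, B2–B3, B1–B4, B3–B5, B2–B6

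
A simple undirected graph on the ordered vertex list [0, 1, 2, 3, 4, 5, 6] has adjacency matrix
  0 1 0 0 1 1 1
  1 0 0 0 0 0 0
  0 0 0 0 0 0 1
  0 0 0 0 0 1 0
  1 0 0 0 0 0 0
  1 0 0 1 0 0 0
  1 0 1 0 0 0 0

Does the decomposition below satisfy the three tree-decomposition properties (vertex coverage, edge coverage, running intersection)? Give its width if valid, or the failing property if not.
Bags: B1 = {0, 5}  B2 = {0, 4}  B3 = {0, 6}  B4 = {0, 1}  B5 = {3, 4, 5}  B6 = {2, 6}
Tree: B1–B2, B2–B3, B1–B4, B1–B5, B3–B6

A tree decomposition must satisfy three properties: every vertex lies in some bag; for every edge, both endpoints lie together in some bag; and for every vertex, the bags containing it form a connected subtree. Here bags containing vertex 4 are not connected in the tree, so the decomposition is invalid.

No — bags containing vertex 4 are not connected in the tree.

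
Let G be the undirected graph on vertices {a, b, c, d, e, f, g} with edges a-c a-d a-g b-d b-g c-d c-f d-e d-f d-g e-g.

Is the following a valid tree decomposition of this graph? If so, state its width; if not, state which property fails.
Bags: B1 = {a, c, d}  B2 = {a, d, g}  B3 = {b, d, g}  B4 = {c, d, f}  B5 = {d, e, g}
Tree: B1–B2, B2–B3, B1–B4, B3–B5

Yes; width 2.

Vertex coverage: the bags together contain {a, b, c, d, e, f, g}, the full vertex set. Edge coverage: each edge of G has both endpoints in at least one bag. Running intersection: for every vertex, the bags containing it form a connected subtree. All three properties hold, so this is a valid tree decomposition of width max|bag| − 1 = 2, and hence tw(G) ≤ 2.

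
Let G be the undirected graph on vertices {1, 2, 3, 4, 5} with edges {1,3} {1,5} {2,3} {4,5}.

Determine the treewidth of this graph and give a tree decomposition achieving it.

Every bag has size at most 2, so the width is 2 − 1 = 1 and tw(G) ≤ 1. Any graph with an edge has treewidth ≥ 1, and G has the edge 4–5. Hence tw(G) = 1 exactly.

Treewidth 1.
One such decomposition:
Bags: B1 = {4, 5}  B2 = {1, 5}  B3 = {1, 3}  B4 = {2, 3}
Tree: B1–B2, B2–B3, B3–B4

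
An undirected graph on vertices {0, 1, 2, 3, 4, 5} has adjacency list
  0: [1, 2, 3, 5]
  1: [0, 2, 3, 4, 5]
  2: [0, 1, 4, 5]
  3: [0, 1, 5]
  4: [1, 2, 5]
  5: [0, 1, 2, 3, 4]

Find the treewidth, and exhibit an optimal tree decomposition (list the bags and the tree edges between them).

Treewidth 3.
One optimal decomposition is:
Bags: B1 = {0, 1, 2, 5}  B2 = {0, 1, 3, 5}  B3 = {1, 2, 4, 5}
Tree: B1–B2, B1–B3

The largest bag has 4 vertices, giving width 3; this decomposition certifies tw(G) ≤ 3. For the lower bound, the 4 vertices {0, 1, 2, 5} are pairwise adjacent, and any tree decomposition puts a clique entirely inside one bag — forcing width ≥ 3. Combining the bounds, tw(G) = 3.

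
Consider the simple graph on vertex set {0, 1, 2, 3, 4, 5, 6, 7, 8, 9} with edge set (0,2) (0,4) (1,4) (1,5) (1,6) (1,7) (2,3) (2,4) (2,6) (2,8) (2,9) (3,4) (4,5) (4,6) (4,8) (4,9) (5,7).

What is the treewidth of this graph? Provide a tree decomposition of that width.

Treewidth 2.
Bags: B1 = {1, 4, 6}  B2 = {2, 4, 6}  B3 = {1, 4, 5}  B4 = {0, 2, 4}  B5 = {2, 4, 9}  B6 = {2, 4, 8}  B7 = {2, 3, 4}  B8 = {1, 5, 7}
Tree: B1–B2, B1–B3, B2–B4, B2–B5, B5–B6, B2–B7, B3–B8

Every bag has size at most 3, so the width is 3 − 1 = 2 and tw(G) ≤ 2. For the lower bound, the 3 vertices {1, 4, 5} are pairwise adjacent, and any tree decomposition puts a clique entirely inside one bag — forcing width ≥ 2. The upper and lower bounds meet at 2, so that is the treewidth.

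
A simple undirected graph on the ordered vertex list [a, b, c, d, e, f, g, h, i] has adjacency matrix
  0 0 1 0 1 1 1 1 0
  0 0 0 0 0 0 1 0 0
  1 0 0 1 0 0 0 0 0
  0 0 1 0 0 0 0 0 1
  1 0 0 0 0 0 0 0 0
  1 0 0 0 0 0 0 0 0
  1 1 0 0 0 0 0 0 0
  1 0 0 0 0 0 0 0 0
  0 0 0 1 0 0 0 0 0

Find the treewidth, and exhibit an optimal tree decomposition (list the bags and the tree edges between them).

Treewidth 1.
One such decomposition:
Bags: B1 = {a, e}  B2 = {a, c}  B3 = {a, f}  B4 = {c, d}  B5 = {a, g}  B6 = {a, h}  B7 = {d, i}  B8 = {b, g}
Tree: B1–B2, B1–B3, B2–B4, B3–B5, B5–B6, B4–B7, B5–B8

Each bag holds 2 vertices, so the decomposition has width 1, which upper-bounds the treewidth. G has an edge, so its treewidth is at least 1. Combining the bounds, tw(G) = 1.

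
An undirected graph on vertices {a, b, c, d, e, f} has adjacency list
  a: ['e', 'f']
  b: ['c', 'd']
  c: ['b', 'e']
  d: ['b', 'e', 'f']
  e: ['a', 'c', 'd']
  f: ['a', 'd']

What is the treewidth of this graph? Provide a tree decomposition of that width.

Each bag holds 3 vertices, so the decomposition has width 2, which upper-bounds the treewidth. For the lower bound, G contains the cycle c–b–d–e–c, so G is not a forest; only forests have treewidth ≤ 1, hence tw(G) ≥ 2. Hence tw(G) = 2 exactly.

Treewidth 2.
Bags: B1 = {b, c, e}  B2 = {b, d, e}  B3 = {a, d, e}  B4 = {a, d, f}
Tree: B1–B2, B2–B3, B3–B4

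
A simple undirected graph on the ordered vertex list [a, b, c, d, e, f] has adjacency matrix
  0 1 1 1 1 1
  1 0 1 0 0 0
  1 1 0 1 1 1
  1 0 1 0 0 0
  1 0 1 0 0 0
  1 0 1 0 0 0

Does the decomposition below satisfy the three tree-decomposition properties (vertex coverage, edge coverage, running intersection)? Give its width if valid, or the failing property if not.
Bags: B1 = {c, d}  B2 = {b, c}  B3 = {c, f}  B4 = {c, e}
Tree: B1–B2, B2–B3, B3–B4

No — vertex a appears in no bag.

A tree decomposition must satisfy three properties: every vertex lies in some bag; for every edge, both endpoints lie together in some bag; and for every vertex, the bags containing it form a connected subtree. Here vertex a appears in no bag, so the decomposition is invalid.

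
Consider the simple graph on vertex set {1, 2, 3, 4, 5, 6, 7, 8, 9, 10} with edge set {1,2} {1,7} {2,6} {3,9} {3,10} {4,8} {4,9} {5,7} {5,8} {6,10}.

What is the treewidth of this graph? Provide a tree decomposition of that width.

Treewidth 2.
One such decomposition:
Bags: B1 = {3, 9, 10}  B2 = {4, 9, 10}  B3 = {4, 8, 10}  B4 = {5, 8, 10}  B5 = {5, 7, 10}  B6 = {1, 7, 10}  B7 = {1, 2, 10}  B8 = {2, 6, 10}
Tree: B1–B2, B2–B3, B3–B4, B4–B5, B5–B6, B6–B7, B7–B8

Each bag holds 3 vertices, so the decomposition has width 2, which upper-bounds the treewidth. For the lower bound, G contains the cycle 10–3–9–4–8–5–7–1–2–6–10, so G is not a forest; only forests have treewidth ≤ 1, hence tw(G) ≥ 2. Hence tw(G) = 2 exactly.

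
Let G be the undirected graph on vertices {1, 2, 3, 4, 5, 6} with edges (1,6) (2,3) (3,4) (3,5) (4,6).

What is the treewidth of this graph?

A width-1 tree decomposition is:
Bags: B1 = {3, 4}  B2 = {4, 6}  B3 = {3, 5}  B4 = {1, 6}  B5 = {2, 3}
Tree: B1–B2, B1–B3, B2–B4, B3–B5
The largest bag has 2 vertices, giving width 1; this decomposition certifies tw(G) ≤ 1. Since G has at least one edge (e.g. 4–3), it is not an edgeless graph, so tw(G) ≥ 1. The upper and lower bounds meet at 1, so that is the treewidth.

1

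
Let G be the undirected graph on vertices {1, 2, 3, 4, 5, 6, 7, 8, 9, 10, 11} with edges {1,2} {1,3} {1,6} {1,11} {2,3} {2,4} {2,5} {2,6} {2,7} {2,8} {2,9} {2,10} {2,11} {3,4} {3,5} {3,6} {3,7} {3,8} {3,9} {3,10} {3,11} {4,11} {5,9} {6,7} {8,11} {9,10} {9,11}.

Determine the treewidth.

A width-3 tree decomposition is:
Bags: B1 = {2, 3, 8, 11}  B2 = {1, 2, 3, 11}  B3 = {2, 3, 4, 11}  B4 = {1, 2, 3, 6}  B5 = {2, 3, 9, 11}  B6 = {2, 3, 9, 10}  B7 = {2, 3, 5, 9}  B8 = {2, 3, 6, 7}
Tree: B1–B2, B1–B3, B2–B4, B2–B5, B5–B6, B6–B7, B4–B8
Each bag holds 4 vertices, so the decomposition has width 3, which upper-bounds the treewidth. For the lower bound, the 4 vertices {2, 3, 5, 9} are pairwise adjacent, and any tree decomposition puts a clique entirely inside one bag — forcing width ≥ 3. Combining the bounds, tw(G) = 3.

3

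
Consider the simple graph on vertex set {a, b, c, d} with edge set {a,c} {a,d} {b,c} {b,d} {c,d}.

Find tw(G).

2

A width-2 tree decomposition is:
Bags: B1 = {b, c, d}  B2 = {a, c, d}
Tree: B1–B2
Each bag holds 3 vertices, so the decomposition has width 2, which upper-bounds the treewidth. Conversely, {a, c, d} is a clique of size 3, and the vertices of any clique must share a bag in every tree decomposition; so some bag has ≥ 3 vertices and tw(G) ≥ 2. Hence tw(G) = 2 exactly.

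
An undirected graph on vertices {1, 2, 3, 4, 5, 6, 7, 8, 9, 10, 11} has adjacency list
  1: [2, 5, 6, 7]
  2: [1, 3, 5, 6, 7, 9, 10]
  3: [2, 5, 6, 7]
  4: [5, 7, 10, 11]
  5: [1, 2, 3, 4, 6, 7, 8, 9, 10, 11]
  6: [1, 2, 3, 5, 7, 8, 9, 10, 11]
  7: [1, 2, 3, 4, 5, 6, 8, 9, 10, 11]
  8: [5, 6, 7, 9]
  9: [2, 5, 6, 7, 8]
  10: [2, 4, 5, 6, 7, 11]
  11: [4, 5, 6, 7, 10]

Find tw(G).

4

A width-4 tree decomposition is:
Bags: B1 = {2, 5, 6, 7, 9}  B2 = {1, 2, 5, 6, 7}  B3 = {5, 6, 7, 8, 9}  B4 = {2, 5, 6, 7, 10}  B5 = {5, 6, 7, 10, 11}  B6 = {4, 5, 7, 10, 11}  B7 = {2, 3, 5, 6, 7}
Tree: B1–B2, B1–B3, B2–B4, B4–B5, B5–B6, B2–B7
Each bag holds 5 vertices, so the decomposition has width 4, which upper-bounds the treewidth. For the lower bound, the 5 vertices {4, 5, 7, 10, 11} are pairwise adjacent, and any tree decomposition puts a clique entirely inside one bag — forcing width ≥ 4. Hence tw(G) = 4 exactly.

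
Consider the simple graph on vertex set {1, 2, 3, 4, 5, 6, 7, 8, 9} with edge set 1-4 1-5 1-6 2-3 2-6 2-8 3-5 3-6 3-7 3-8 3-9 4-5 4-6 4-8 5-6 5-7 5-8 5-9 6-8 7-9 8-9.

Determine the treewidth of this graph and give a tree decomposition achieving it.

Treewidth 3.
One optimal decomposition is:
Bags: B1 = {4, 5, 6, 8}  B2 = {1, 4, 5, 6}  B3 = {3, 5, 6, 8}  B4 = {3, 5, 8, 9}  B5 = {2, 3, 6, 8}  B6 = {3, 5, 7, 9}
Tree: B1–B2, B1–B3, B3–B4, B3–B5, B4–B6

Each bag holds 4 vertices, so the decomposition has width 3, which upper-bounds the treewidth. Conversely, {2, 3, 6, 8} is a clique of size 4, and the vertices of any clique must share a bag in every tree decomposition; so some bag has ≥ 4 vertices and tw(G) ≥ 3. The upper and lower bounds meet at 3, so that is the treewidth.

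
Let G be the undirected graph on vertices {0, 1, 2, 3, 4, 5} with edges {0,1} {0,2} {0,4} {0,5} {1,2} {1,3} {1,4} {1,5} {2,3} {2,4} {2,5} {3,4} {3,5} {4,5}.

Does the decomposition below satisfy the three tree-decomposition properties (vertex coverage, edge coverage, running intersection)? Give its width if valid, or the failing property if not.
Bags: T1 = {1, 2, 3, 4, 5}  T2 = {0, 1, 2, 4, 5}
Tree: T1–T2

Checking the three conditions: (i) the bags cover all of {0, 1, 2, 3, 4, 5}; (ii) for each edge, some bag contains both endpoints; (iii) the bags containing any fixed vertex form a subtree. All hold, so the decomposition is valid with width 5 − 1 = 4.

Yes; width 4.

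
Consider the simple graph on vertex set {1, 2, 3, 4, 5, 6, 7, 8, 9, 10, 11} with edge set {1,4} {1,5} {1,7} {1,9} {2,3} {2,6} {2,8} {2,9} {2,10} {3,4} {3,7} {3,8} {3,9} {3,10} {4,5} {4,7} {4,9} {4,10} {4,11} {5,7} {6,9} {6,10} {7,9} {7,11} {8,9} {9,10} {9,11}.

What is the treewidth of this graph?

A width-3 tree decomposition is:
Bags: B1 = {1, 4, 7, 9}  B2 = {3, 4, 7, 9}  B3 = {3, 4, 9, 10}  B4 = {2, 3, 9, 10}  B5 = {2, 6, 9, 10}  B6 = {1, 4, 5, 7}  B7 = {2, 3, 8, 9}  B8 = {4, 7, 9, 11}
Tree: B1–B2, B2–B3, B3–B4, B4–B5, B1–B6, B4–B7, B1–B8
Each bag holds 4 vertices, so the decomposition has width 3, which upper-bounds the treewidth. On the other hand G contains the 4-clique {4, 7, 9, 11}. A clique must lie in a single bag of any decomposition, so no decomposition can have width below 3. Hence tw(G) = 3 exactly.

3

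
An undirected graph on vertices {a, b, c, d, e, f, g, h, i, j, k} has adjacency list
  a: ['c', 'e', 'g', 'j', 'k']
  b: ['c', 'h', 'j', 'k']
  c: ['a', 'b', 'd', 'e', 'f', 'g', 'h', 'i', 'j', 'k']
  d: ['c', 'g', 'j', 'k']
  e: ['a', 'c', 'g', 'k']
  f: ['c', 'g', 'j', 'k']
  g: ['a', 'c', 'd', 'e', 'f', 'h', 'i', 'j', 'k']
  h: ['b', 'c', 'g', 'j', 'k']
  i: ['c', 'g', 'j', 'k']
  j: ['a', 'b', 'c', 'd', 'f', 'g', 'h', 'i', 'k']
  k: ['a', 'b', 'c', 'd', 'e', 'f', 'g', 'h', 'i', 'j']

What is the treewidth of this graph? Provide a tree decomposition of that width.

Treewidth 4.
Bags: B1 = {c, g, h, j, k}  B2 = {c, g, i, j, k}  B3 = {c, f, g, j, k}  B4 = {c, d, g, j, k}  B5 = {a, c, g, j, k}  B6 = {b, c, h, j, k}  B7 = {a, c, e, g, k}
Tree: B1–B2, B1–B3, B3–B4, B2–B5, B1–B6, B5–B7

The largest bag has 5 vertices, giving width 4; this decomposition certifies tw(G) ≤ 4. For the lower bound, the 5 vertices {c, d, g, j, k} are pairwise adjacent, and any tree decomposition puts a clique entirely inside one bag — forcing width ≥ 4. Therefore the treewidth is 4.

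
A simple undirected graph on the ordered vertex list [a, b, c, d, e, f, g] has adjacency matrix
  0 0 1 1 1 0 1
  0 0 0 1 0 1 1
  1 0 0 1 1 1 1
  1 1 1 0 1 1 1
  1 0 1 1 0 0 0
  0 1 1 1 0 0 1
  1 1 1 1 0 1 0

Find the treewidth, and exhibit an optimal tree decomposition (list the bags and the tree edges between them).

Every bag has size at most 4, so the width is 4 − 1 = 3 and tw(G) ≤ 3. Conversely, {a, c, d, g} is a clique of size 4, and the vertices of any clique must share a bag in every tree decomposition; so some bag has ≥ 4 vertices and tw(G) ≥ 3. Combining the bounds, tw(G) = 3.

Treewidth 3.
Bags: B1 = {a, c, d, g}  B2 = {c, d, f, g}  B3 = {b, d, f, g}  B4 = {a, c, d, e}
Tree: B1–B2, B2–B3, B1–B4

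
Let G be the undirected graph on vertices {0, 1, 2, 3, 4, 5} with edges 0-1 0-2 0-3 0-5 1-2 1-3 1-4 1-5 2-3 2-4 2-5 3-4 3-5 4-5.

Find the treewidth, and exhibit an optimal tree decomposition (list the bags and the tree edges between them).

The largest bag has 5 vertices, giving width 4; this decomposition certifies tw(G) ≤ 4. For the lower bound, the 5 vertices {0, 1, 2, 3, 5} are pairwise adjacent, and any tree decomposition puts a clique entirely inside one bag — forcing width ≥ 4. Combining the bounds, tw(G) = 4.

Treewidth 4.
One such decomposition:
Bags: B1 = {1, 2, 3, 4, 5}  B2 = {0, 1, 2, 3, 5}
Tree: B1–B2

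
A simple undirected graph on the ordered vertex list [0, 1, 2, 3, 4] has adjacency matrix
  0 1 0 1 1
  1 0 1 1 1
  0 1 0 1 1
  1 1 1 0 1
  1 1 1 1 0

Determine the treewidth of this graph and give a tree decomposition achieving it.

Treewidth 3.
One such decomposition:
Bags: B1 = {1, 2, 3, 4}  B2 = {0, 1, 3, 4}
Tree: B1–B2

Each bag holds 4 vertices, so the decomposition has width 3, which upper-bounds the treewidth. For the lower bound, the 4 vertices {0, 1, 3, 4} are pairwise adjacent, and any tree decomposition puts a clique entirely inside one bag — forcing width ≥ 3. The upper and lower bounds meet at 3, so that is the treewidth.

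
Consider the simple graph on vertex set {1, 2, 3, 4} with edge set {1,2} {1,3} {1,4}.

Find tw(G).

1

A width-1 tree decomposition is:
Bags: B1 = {1, 4}  B2 = {1, 3}  B3 = {1, 2}
Tree: B1–B2, B2–B3
The largest bag has 2 vertices, giving width 1; this decomposition certifies tw(G) ≤ 1. Since G has at least one edge (e.g. 4–1), it is not an edgeless graph, so tw(G) ≥ 1. The upper and lower bounds meet at 1, so that is the treewidth.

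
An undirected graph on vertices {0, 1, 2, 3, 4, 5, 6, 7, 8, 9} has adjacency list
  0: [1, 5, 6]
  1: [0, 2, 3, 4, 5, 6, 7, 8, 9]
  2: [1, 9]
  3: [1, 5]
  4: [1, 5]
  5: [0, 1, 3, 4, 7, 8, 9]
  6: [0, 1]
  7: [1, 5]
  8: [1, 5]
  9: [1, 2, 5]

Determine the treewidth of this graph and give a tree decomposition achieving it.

Treewidth 2.
One optimal decomposition is:
Bags: B1 = {1, 4, 5}  B2 = {1, 3, 5}  B3 = {1, 5, 9}  B4 = {0, 1, 5}  B5 = {1, 2, 9}  B6 = {1, 5, 7}  B7 = {0, 1, 6}  B8 = {1, 5, 8}
Tree: B1–B2, B1–B3, B1–B4, B3–B5, B2–B6, B4–B7, B4–B8

Each bag holds 3 vertices, so the decomposition has width 2, which upper-bounds the treewidth. Conversely, {1, 2, 9} is a clique of size 3, and the vertices of any clique must share a bag in every tree decomposition; so some bag has ≥ 3 vertices and tw(G) ≥ 2. The upper and lower bounds meet at 2, so that is the treewidth.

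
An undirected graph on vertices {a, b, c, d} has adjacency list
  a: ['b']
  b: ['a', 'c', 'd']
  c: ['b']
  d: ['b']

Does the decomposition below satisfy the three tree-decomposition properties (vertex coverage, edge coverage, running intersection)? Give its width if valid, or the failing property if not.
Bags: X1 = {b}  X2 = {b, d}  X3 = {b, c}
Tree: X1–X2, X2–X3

No — vertex a appears in no bag.

A tree decomposition must satisfy three properties: every vertex lies in some bag; for every edge, both endpoints lie together in some bag; and for every vertex, the bags containing it form a connected subtree. Here vertex a appears in no bag, so the decomposition is invalid.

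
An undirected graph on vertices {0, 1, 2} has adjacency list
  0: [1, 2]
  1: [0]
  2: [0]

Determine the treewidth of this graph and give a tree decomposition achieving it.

Each bag holds 2 vertices, so the decomposition has width 1, which upper-bounds the treewidth. Any graph with an edge has treewidth ≥ 1, and G has the edge 2–0. Hence tw(G) = 1 exactly.

Treewidth 1.
One such decomposition:
Bags: B1 = {0, 2}  B2 = {0, 1}
Tree: B1–B2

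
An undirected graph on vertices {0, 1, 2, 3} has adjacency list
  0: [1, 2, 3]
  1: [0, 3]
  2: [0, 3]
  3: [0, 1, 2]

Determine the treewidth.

2

A width-2 tree decomposition is:
Bags: B1 = {0, 1, 3}  B2 = {0, 2, 3}
Tree: B1–B2
The largest bag has 3 vertices, giving width 2; this decomposition certifies tw(G) ≤ 2. Conversely, {0, 1, 3} is a clique of size 3, and the vertices of any clique must share a bag in every tree decomposition; so some bag has ≥ 3 vertices and tw(G) ≥ 2. Combining the bounds, tw(G) = 2.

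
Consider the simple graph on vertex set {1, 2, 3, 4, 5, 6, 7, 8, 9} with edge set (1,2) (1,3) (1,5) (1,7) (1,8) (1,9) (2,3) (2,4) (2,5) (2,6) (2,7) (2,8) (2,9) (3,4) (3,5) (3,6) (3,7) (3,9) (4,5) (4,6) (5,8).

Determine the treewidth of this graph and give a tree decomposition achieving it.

Treewidth 3.
Bags: B1 = {1, 2, 3, 5}  B2 = {2, 3, 4, 5}  B3 = {1, 2, 3, 9}  B4 = {2, 3, 4, 6}  B5 = {1, 2, 5, 8}  B6 = {1, 2, 3, 7}
Tree: B1–B2, B1–B3, B2–B4, B1–B5, B3–B6

Each bag holds 4 vertices, so the decomposition has width 3, which upper-bounds the treewidth. For the lower bound, the 4 vertices {1, 2, 5, 8} are pairwise adjacent, and any tree decomposition puts a clique entirely inside one bag — forcing width ≥ 3. Therefore the treewidth is 3.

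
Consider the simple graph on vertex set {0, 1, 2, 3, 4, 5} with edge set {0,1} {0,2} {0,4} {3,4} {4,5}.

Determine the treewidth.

1

A width-1 tree decomposition is:
Bags: B1 = {4, 5}  B2 = {0, 4}  B3 = {0, 1}  B4 = {0, 2}  B5 = {3, 4}
Tree: B1–B2, B2–B3, B3–B4, B2–B5
The largest bag has 2 vertices, giving width 1; this decomposition certifies tw(G) ≤ 1. Any graph with an edge has treewidth ≥ 1, and G has the edge 5–4. Combining the bounds, tw(G) = 1.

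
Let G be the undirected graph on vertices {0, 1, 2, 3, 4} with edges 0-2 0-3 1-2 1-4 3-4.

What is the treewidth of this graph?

2

A width-2 tree decomposition is:
Bags: B1 = {0, 3, 4}  B2 = {0, 2, 4}  B3 = {1, 2, 4}
Tree: B1–B2, B2–B3
The largest bag has 3 vertices, giving width 2; this decomposition certifies tw(G) ≤ 2. Since 4–3–0–2–1–4 is a cycle in G, G is not acyclic. Forests are exactly the graphs of treewidth ≤ 1, so tw(G) ≥ 2. Hence tw(G) = 2 exactly.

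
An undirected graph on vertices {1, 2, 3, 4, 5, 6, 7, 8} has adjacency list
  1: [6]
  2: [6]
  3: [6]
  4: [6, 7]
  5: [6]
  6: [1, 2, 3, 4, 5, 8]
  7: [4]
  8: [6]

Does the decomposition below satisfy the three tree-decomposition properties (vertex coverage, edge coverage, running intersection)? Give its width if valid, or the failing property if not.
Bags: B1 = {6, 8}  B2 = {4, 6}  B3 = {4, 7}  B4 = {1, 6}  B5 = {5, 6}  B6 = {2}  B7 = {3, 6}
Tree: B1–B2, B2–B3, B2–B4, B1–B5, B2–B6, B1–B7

A tree decomposition must satisfy three properties: every vertex lies in some bag; for every edge, both endpoints lie together in some bag; and for every vertex, the bags containing it form a connected subtree. Here edge (6,2) lies in no bag, so the decomposition is invalid.

No — edge (6,2) lies in no bag.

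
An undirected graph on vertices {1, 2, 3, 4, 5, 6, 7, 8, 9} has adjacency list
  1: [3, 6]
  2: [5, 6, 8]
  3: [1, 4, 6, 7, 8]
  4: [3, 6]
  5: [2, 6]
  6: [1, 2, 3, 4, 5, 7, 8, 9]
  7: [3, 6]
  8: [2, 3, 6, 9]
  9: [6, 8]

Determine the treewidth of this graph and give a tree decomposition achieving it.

The largest bag has 3 vertices, giving width 2; this decomposition certifies tw(G) ≤ 2. Conversely, {6, 8, 9} is a clique of size 3, and the vertices of any clique must share a bag in every tree decomposition; so some bag has ≥ 3 vertices and tw(G) ≥ 2. Therefore the treewidth is 2.

Treewidth 2.
One such decomposition:
Bags: B1 = {2, 6, 8}  B2 = {2, 5, 6}  B3 = {6, 8, 9}  B4 = {3, 6, 8}  B5 = {3, 6, 7}  B6 = {3, 4, 6}  B7 = {1, 3, 6}
Tree: B1–B2, B1–B3, B1–B4, B4–B5, B5–B6, B4–B7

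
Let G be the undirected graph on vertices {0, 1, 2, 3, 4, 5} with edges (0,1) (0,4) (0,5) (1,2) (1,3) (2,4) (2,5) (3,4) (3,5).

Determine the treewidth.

3

A width-3 tree decomposition is:
Bags: B1 = {1, 3, 4, 5}  B2 = {1, 2, 4, 5}  B3 = {0, 1, 4, 5}
Tree: B1–B2, B2–B3
Every bag has size at most 4, so the width is 4 − 1 = 3 and tw(G) ≤ 3. For the lower bound: the 4 vertex sets {3,5}, {2,4}, {1}, {0} are disjoint, each induces a connected subgraph, and every pair is joined by at least one edge of G. Contracting each set to a single vertex therefore yields K_{4} as a minor, and since treewidth is minor-monotone, tw(G) ≥ tw(K_{4}) = 3. The upper and lower bounds meet at 3, so that is the treewidth.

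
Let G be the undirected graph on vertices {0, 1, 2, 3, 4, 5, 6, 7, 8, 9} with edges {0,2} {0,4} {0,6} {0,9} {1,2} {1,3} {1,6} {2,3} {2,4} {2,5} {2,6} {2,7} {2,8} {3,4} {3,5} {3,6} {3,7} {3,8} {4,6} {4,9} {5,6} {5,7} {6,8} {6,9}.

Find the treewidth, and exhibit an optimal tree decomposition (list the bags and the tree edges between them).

Treewidth 3.
One optimal decomposition is:
Bags: B1 = {2, 3, 5, 6}  B2 = {2, 3, 4, 6}  B3 = {2, 3, 5, 7}  B4 = {0, 2, 4, 6}  B5 = {1, 2, 3, 6}  B6 = {0, 4, 6, 9}  B7 = {2, 3, 6, 8}
Tree: B1–B2, B1–B3, B2–B4, B1–B5, B4–B6, B2–B7

Each bag holds 4 vertices, so the decomposition has width 3, which upper-bounds the treewidth. On the other hand G contains the 4-clique {0, 4, 6, 9}. A clique must lie in a single bag of any decomposition, so no decomposition can have width below 3. The upper and lower bounds meet at 3, so that is the treewidth.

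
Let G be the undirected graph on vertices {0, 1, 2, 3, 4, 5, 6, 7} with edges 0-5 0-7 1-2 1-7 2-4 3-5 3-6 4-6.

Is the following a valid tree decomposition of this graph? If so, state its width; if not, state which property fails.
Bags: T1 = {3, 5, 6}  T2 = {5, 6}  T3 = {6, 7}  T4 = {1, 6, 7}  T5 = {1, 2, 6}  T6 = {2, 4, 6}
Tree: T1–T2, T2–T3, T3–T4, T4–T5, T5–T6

No — vertex 0 appears in no bag.

A tree decomposition must satisfy three properties: every vertex lies in some bag; for every edge, both endpoints lie together in some bag; and for every vertex, the bags containing it form a connected subtree. Here vertex 0 appears in no bag, so the decomposition is invalid.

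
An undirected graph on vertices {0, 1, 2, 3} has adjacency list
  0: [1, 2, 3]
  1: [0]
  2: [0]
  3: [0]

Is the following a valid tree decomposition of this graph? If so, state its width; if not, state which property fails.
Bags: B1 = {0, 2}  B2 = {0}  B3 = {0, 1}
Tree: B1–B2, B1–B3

No — vertex 3 appears in no bag.

A tree decomposition must satisfy three properties: every vertex lies in some bag; for every edge, both endpoints lie together in some bag; and for every vertex, the bags containing it form a connected subtree. Here vertex 3 appears in no bag, so the decomposition is invalid.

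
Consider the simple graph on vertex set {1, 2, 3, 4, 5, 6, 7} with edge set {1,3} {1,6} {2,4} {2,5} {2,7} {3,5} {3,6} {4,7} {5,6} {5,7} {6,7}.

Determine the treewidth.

2

A width-2 tree decomposition is:
Bags: B1 = {5, 6, 7}  B2 = {3, 5, 6}  B3 = {1, 3, 6}  B4 = {2, 5, 7}  B5 = {2, 4, 7}
Tree: B1–B2, B2–B3, B1–B4, B4–B5
The largest bag has 3 vertices, giving width 2; this decomposition certifies tw(G) ≤ 2. For the lower bound, the 3 vertices {1, 3, 6} are pairwise adjacent, and any tree decomposition puts a clique entirely inside one bag — forcing width ≥ 2. Hence tw(G) = 2 exactly.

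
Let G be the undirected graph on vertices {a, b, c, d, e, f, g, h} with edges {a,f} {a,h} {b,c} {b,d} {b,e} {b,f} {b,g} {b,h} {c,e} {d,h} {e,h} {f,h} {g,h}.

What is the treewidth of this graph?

2

A width-2 tree decomposition is:
Bags: B1 = {b, e, h}  B2 = {b, g, h}  B3 = {b, f, h}  B4 = {a, f, h}  B5 = {b, c, e}  B6 = {b, d, h}
Tree: B1–B2, B1–B3, B3–B4, B1–B5, B3–B6
Each bag holds 3 vertices, so the decomposition has width 2, which upper-bounds the treewidth. Conversely, {a, f, h} is a clique of size 3, and the vertices of any clique must share a bag in every tree decomposition; so some bag has ≥ 3 vertices and tw(G) ≥ 2. Combining the bounds, tw(G) = 2.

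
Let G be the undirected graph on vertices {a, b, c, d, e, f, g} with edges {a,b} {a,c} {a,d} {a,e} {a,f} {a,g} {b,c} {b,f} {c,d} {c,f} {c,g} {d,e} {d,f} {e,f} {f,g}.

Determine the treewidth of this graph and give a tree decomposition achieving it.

The largest bag has 4 vertices, giving width 3; this decomposition certifies tw(G) ≤ 3. For the lower bound, the 4 vertices {a, d, e, f} are pairwise adjacent, and any tree decomposition puts a clique entirely inside one bag — forcing width ≥ 3. Therefore the treewidth is 3.

Treewidth 3.
One optimal decomposition is:
Bags: B1 = {a, c, f, g}  B2 = {a, c, d, f}  B3 = {a, b, c, f}  B4 = {a, d, e, f}
Tree: B1–B2, B1–B3, B2–B4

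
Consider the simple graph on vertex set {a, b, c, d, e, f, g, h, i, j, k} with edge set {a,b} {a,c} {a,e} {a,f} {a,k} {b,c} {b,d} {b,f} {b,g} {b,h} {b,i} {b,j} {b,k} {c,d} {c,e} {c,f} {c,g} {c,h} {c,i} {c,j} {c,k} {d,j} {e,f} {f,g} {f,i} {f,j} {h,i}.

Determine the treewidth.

A width-3 tree decomposition is:
Bags: B1 = {a, b, c, f}  B2 = {a, c, e, f}  B3 = {b, c, f, i}  B4 = {b, c, h, i}  B5 = {b, c, f, j}  B6 = {a, b, c, k}  B7 = {b, c, f, g}  B8 = {b, c, d, j}
Tree: B1–B2, B1–B3, B3–B4, B1–B5, B1–B6, B3–B7, B5–B8
The largest bag has 4 vertices, giving width 3; this decomposition certifies tw(G) ≤ 3. On the other hand G contains the 4-clique {a, c, e, f}. A clique must lie in a single bag of any decomposition, so no decomposition can have width below 3. Hence tw(G) = 3 exactly.

3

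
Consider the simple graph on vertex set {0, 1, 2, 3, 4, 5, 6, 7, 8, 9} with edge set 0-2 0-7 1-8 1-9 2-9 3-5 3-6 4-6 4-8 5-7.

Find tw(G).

A width-2 tree decomposition is:
Bags: B1 = {4, 6, 8}  B2 = {3, 6, 8}  B3 = {3, 5, 8}  B4 = {5, 7, 8}  B5 = {0, 7, 8}  B6 = {0, 2, 8}  B7 = {2, 8, 9}  B8 = {1, 8, 9}
Tree: B1–B2, B2–B3, B3–B4, B4–B5, B5–B6, B6–B7, B7–B8
The largest bag has 3 vertices, giving width 2; this decomposition certifies tw(G) ≤ 2. For the lower bound, G contains the cycle 8–4–6–3–5–7–0–2–9–1–8, so G is not a forest; only forests have treewidth ≤ 1, hence tw(G) ≥ 2. Hence tw(G) = 2 exactly.

2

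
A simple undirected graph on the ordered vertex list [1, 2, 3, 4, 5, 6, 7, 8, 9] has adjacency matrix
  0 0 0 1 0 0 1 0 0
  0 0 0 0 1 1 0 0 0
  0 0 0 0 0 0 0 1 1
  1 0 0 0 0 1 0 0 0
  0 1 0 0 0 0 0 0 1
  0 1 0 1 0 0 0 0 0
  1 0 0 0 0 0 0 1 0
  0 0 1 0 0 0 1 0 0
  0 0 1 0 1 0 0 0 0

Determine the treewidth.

2

A width-2 tree decomposition is:
Bags: B1 = {3, 7, 8}  B2 = {1, 3, 7}  B3 = {1, 3, 4}  B4 = {3, 4, 6}  B5 = {2, 3, 6}  B6 = {2, 3, 5}  B7 = {3, 5, 9}
Tree: B1–B2, B2–B3, B3–B4, B4–B5, B5–B6, B6–B7
The largest bag has 3 vertices, giving width 2; this decomposition certifies tw(G) ≤ 2. The edges 3–8–7–1–4–6–2–5–9–3 form a cycle, so G is not a tree and its treewidth is at least 2. Therefore the treewidth is 2.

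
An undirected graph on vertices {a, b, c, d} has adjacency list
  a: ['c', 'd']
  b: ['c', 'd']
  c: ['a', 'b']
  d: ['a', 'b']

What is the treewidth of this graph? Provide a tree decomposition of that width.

Treewidth 2.
One optimal decomposition is:
Bags: B1 = {a, b, d}  B2 = {a, b, c}
Tree: B1–B2

Every bag has size at most 3, so the width is 3 − 1 = 2 and tw(G) ≤ 2. Since b–d–a–c–b is a cycle in G, G is not acyclic. Forests are exactly the graphs of treewidth ≤ 1, so tw(G) ≥ 2. Combining the bounds, tw(G) = 2.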